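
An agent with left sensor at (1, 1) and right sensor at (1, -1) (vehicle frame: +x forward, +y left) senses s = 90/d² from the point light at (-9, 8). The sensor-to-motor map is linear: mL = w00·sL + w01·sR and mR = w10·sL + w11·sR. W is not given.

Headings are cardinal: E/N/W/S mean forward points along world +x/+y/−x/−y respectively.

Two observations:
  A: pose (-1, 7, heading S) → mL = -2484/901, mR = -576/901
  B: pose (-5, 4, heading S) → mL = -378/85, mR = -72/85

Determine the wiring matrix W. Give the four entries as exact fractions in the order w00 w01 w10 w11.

-1 -1 1 -1

obs A: pose=(-1,7,S) → sL=18/17, sR=90/53, mL=-2484/901, mR=-576/901
obs B: pose=(-5,4,S) → sL=9/5, sR=45/17, mL=-378/85, mR=-72/85
sensor matrix S = [[18/17, 90/53], [9/5, 45/17]]; det S = -3888/15317
solve [mL_A; mL_B] = S·[w00; w01] and [mR_A; mR_B] = S·[w10; w11]:
  w00 = -1, w01 = -1, w10 = 1, w11 = -1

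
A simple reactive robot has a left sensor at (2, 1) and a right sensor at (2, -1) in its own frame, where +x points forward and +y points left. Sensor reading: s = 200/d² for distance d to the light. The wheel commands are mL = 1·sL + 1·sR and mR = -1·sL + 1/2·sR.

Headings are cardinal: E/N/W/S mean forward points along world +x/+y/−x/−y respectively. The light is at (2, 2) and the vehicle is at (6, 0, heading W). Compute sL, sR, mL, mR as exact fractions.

left sensor world pos  = (4, -1); dL² = 13
right sensor world pos = (4, 1); dR² = 5
sL = 200/13 = 200/13
sR = 200/5 = 40
mL = 1·sL + 1·sR = 720/13
mR = -1·sL + 1/2·sR = 60/13

200/13 40 720/13 60/13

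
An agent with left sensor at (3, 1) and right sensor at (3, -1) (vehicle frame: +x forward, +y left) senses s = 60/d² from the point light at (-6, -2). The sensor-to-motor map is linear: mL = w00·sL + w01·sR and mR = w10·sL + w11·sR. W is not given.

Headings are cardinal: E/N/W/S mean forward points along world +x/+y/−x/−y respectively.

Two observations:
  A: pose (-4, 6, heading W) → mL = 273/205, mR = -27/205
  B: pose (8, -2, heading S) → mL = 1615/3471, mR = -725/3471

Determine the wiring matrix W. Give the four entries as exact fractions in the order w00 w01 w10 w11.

1/2 1 1/2 -1

obs A: pose=(-4,6,W) → sL=6/5, sR=30/41, mL=273/205, mR=-27/205
obs B: pose=(8,-2,S) → sL=10/39, sR=30/89, mL=1615/3471, mR=-725/3471
sensor matrix S = [[6/5, 30/41], [10/39, 30/89]]; det S = 10288/47437
solve [mL_A; mL_B] = S·[w00; w01] and [mR_A; mR_B] = S·[w10; w11]:
  w00 = 1/2, w01 = 1, w10 = 1/2, w11 = -1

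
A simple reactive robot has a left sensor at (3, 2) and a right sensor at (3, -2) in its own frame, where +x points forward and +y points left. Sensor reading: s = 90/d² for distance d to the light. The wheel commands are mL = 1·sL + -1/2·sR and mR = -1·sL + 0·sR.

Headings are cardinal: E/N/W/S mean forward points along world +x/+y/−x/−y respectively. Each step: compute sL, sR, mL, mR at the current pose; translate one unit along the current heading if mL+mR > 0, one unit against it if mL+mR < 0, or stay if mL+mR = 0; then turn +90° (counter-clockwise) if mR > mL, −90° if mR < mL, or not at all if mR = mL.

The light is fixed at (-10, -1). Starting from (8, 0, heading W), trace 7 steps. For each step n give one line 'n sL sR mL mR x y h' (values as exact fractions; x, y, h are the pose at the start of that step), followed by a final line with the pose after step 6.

0 45/113 5/13 605/2938 -45/113 8 0 W
1 18/61 90/457 5481/27877 -18/61 9 0 N
2 45/244 45/244 45/488 -45/244 9 -1 E
3 90/409 18/53 1089/21677 -90/409 8 -1 S
4 45/113 5/13 605/2938 -45/113 8 0 W
5 18/61 90/457 5481/27877 -18/61 9 0 N
6 45/244 45/244 45/488 -45/244 9 -1 E
final 8 -1 S

n=0: pose=(8,0,W); sL=45/113, sR=5/13; mL=605/2938, mR=-45/113; mL+mR=-5/26 → advance -1; mR−mL=-1775/2938 → turn -1·90°
n=1: pose=(9,0,N); sL=18/61, sR=90/457; mL=5481/27877, mR=-18/61; mL+mR=-45/457 → advance -1; mR−mL=-13707/27877 → turn -1·90°
n=2: pose=(9,-1,E); sL=45/244, sR=45/244; mL=45/488, mR=-45/244; mL+mR=-45/488 → advance -1; mR−mL=-135/488 → turn -1·90°
n=3: pose=(8,-1,S); sL=90/409, sR=18/53; mL=1089/21677, mR=-90/409; mL+mR=-9/53 → advance -1; mR−mL=-5859/21677 → turn -1·90°
n=4: pose=(8,0,W); sL=45/113, sR=5/13; mL=605/2938, mR=-45/113; mL+mR=-5/26 → advance -1; mR−mL=-1775/2938 → turn -1·90°
n=5: pose=(9,0,N); sL=18/61, sR=90/457; mL=5481/27877, mR=-18/61; mL+mR=-45/457 → advance -1; mR−mL=-13707/27877 → turn -1·90°
n=6: pose=(9,-1,E); sL=45/244, sR=45/244; mL=45/488, mR=-45/244; mL+mR=-45/488 → advance -1; mR−mL=-135/488 → turn -1·90°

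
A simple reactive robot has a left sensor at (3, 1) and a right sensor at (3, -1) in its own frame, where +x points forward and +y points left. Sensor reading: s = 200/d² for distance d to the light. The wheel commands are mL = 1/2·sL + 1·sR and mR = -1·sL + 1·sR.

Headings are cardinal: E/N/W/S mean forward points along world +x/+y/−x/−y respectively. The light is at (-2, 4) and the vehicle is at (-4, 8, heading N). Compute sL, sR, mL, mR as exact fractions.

100/29 4 166/29 16/29

left sensor world pos  = (-5, 11); dL² = 58
right sensor world pos = (-3, 11); dR² = 50
sL = 200/58 = 100/29
sR = 200/50 = 4
mL = 1/2·sL + 1·sR = 166/29
mR = -1·sL + 1·sR = 16/29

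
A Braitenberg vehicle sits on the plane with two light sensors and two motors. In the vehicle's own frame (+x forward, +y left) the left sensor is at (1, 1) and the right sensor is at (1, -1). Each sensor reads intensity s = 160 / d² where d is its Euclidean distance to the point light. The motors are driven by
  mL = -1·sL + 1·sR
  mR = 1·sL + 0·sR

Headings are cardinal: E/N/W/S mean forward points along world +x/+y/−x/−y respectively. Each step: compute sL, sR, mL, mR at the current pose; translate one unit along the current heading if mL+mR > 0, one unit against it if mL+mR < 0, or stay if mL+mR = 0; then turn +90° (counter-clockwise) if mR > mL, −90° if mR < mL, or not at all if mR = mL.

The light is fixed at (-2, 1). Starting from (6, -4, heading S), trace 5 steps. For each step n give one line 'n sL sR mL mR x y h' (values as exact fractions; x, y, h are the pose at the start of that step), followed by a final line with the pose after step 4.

0 160/117 32/17 1024/1989 160/117 6 -4 S
1 80/53 16/13 -192/689 80/53 6 -5 E
2 160/89 32/25 -1152/2225 160/89 7 -5 N
3 8/5 2 2/5 8/5 7 -4 W
4 160/117 32/17 1024/1989 160/117 6 -4 S
final 6 -5 E

n=0: pose=(6,-4,S); sL=160/117, sR=32/17; mL=1024/1989, mR=160/117; mL+mR=32/17 → advance +1; mR−mL=1696/1989 → turn +1·90°
n=1: pose=(6,-5,E); sL=80/53, sR=16/13; mL=-192/689, mR=80/53; mL+mR=16/13 → advance +1; mR−mL=1232/689 → turn +1·90°
n=2: pose=(7,-5,N); sL=160/89, sR=32/25; mL=-1152/2225, mR=160/89; mL+mR=32/25 → advance +1; mR−mL=5152/2225 → turn +1·90°
n=3: pose=(7,-4,W); sL=8/5, sR=2; mL=2/5, mR=8/5; mL+mR=2 → advance +1; mR−mL=6/5 → turn +1·90°
n=4: pose=(6,-4,S); sL=160/117, sR=32/17; mL=1024/1989, mR=160/117; mL+mR=32/17 → advance +1; mR−mL=1696/1989 → turn +1·90°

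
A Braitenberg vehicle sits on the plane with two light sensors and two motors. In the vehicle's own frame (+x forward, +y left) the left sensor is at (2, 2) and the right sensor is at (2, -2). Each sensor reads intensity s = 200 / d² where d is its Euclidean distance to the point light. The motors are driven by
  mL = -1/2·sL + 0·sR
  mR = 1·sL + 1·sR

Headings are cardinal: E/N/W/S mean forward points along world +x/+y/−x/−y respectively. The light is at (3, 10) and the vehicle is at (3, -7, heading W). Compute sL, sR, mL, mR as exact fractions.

left sensor world pos  = (1, -9); dL² = 365
right sensor world pos = (1, -5); dR² = 229
sL = 200/365 = 40/73
sR = 200/229 = 200/229
mL = -1/2·sL + 0·sR = -20/73
mR = 1·sL + 1·sR = 23760/16717

40/73 200/229 -20/73 23760/16717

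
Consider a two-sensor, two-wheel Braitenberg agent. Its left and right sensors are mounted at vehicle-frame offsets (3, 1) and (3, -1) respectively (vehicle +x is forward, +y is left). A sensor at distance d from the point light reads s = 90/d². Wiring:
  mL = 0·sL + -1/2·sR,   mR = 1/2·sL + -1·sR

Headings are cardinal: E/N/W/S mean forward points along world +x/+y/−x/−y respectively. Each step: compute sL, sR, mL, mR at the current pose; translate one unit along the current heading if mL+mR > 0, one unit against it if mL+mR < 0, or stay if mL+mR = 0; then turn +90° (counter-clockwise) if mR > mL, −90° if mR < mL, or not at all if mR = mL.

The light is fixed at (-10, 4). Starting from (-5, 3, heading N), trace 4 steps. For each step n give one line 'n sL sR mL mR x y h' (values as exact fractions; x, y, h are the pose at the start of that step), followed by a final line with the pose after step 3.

0 9/2 9/4 -9/8 0 -5 3 N
1 90/13 18 -9 -189/13 -5 2 W
2 45/13 9/5 -9/10 -9/130 -4 2 N
3 18/5 90/13 -45/13 -333/65 -4 1 W
final -3 1 N

n=0: pose=(-5,3,N); sL=9/2, sR=9/4; mL=-9/8, mR=0; mL+mR=-9/8 → advance -1; mR−mL=9/8 → turn +1·90°
n=1: pose=(-5,2,W); sL=90/13, sR=18; mL=-9, mR=-189/13; mL+mR=-306/13 → advance -1; mR−mL=-72/13 → turn -1·90°
n=2: pose=(-4,2,N); sL=45/13, sR=9/5; mL=-9/10, mR=-9/130; mL+mR=-63/65 → advance -1; mR−mL=54/65 → turn +1·90°
n=3: pose=(-4,1,W); sL=18/5, sR=90/13; mL=-45/13, mR=-333/65; mL+mR=-558/65 → advance -1; mR−mL=-108/65 → turn -1·90°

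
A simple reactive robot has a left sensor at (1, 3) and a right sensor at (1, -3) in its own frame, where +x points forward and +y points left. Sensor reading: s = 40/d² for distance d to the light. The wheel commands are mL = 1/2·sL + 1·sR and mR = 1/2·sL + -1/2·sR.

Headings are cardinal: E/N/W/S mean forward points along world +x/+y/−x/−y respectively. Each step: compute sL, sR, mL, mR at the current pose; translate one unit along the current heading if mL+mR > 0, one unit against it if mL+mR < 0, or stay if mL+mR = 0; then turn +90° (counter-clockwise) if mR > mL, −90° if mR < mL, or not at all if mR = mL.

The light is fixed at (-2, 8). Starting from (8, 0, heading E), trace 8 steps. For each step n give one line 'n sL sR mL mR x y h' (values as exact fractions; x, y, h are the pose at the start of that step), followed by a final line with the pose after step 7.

n=0: pose=(8,0,E); sL=20/73, sR=20/121; mL=2670/8833, mR=480/8833; mL+mR=3150/8833 → advance +1; mR−mL=-30/121 → turn -1·90°
n=1: pose=(9,0,S); sL=40/277, sR=8/29; mL=2796/8033, mR=-528/8033; mL+mR=2268/8033 → advance +1; mR−mL=-12/29 → turn -1·90°
n=2: pose=(9,-1,W); sL=10/61, sR=5/17; mL=390/1037, mR=-135/2074; mL+mR=645/2074 → advance +1; mR−mL=-15/34 → turn -1·90°
n=3: pose=(8,-1,N); sL=40/113, sR=40/233; mL=9180/26329, mR=2400/26329; mL+mR=11580/26329 → advance +1; mR−mL=-60/233 → turn -1·90°
n=4: pose=(8,0,E); sL=20/73, sR=20/121; mL=2670/8833, mR=480/8833; mL+mR=3150/8833 → advance +1; mR−mL=-30/121 → turn -1·90°
n=5: pose=(9,0,S); sL=40/277, sR=8/29; mL=2796/8033, mR=-528/8033; mL+mR=2268/8033 → advance +1; mR−mL=-12/29 → turn -1·90°
n=6: pose=(9,-1,W); sL=10/61, sR=5/17; mL=390/1037, mR=-135/2074; mL+mR=645/2074 → advance +1; mR−mL=-15/34 → turn -1·90°
n=7: pose=(8,-1,N); sL=40/113, sR=40/233; mL=9180/26329, mR=2400/26329; mL+mR=11580/26329 → advance +1; mR−mL=-60/233 → turn -1·90°

0 20/73 20/121 2670/8833 480/8833 8 0 E
1 40/277 8/29 2796/8033 -528/8033 9 0 S
2 10/61 5/17 390/1037 -135/2074 9 -1 W
3 40/113 40/233 9180/26329 2400/26329 8 -1 N
4 20/73 20/121 2670/8833 480/8833 8 0 E
5 40/277 8/29 2796/8033 -528/8033 9 0 S
6 10/61 5/17 390/1037 -135/2074 9 -1 W
7 40/113 40/233 9180/26329 2400/26329 8 -1 N
final 8 0 E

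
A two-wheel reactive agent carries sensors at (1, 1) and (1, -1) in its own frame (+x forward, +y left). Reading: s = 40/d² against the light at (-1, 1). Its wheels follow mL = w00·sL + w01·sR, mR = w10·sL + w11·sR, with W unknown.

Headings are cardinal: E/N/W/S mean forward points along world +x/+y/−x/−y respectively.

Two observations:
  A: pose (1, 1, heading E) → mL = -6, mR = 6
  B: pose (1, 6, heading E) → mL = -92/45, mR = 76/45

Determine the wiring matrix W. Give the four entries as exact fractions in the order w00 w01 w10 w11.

-1/2 -1 1 1/2

obs A: pose=(1,1,E) → sL=4, sR=4, mL=-6, mR=6
obs B: pose=(1,6,E) → sL=8/9, sR=8/5, mL=-92/45, mR=76/45
sensor matrix S = [[4, 4], [8/9, 8/5]]; det S = 128/45
solve [mL_A; mL_B] = S·[w00; w01] and [mR_A; mR_B] = S·[w10; w11]:
  w00 = -1/2, w01 = -1, w10 = 1, w11 = 1/2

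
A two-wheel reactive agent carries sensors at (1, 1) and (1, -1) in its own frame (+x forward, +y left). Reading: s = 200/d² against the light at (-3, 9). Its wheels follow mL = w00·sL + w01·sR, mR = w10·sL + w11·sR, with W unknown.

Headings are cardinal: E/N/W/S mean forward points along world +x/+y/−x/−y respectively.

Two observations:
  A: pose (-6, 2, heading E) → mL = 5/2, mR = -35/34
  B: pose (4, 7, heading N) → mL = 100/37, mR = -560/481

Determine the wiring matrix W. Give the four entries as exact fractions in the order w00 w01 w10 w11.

obs A: pose=(-6,2,E) → sL=5, sR=50/17, mL=5/2, mR=-35/34
obs B: pose=(4,7,N) → sL=200/37, sR=40/13, mL=100/37, mR=-560/481
sensor matrix S = [[5, 50/17], [200/37, 40/13]]; det S = -4200/8177
solve [mL_A; mL_B] = S·[w00; w01] and [mR_A; mR_B] = S·[w10; w11]:
  w00 = 1/2, w01 = 0, w10 = -1/2, w11 = 1/2

1/2 0 -1/2 1/2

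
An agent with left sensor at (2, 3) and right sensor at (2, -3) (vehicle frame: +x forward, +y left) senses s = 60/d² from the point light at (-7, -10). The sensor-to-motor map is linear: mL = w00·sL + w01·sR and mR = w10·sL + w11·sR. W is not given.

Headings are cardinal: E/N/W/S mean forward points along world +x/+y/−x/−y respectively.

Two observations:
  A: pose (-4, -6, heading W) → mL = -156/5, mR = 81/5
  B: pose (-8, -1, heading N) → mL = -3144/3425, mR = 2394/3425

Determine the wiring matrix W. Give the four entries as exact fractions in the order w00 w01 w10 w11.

obs A: pose=(-4,-6,W) → sL=30, sR=6/5, mL=-156/5, mR=81/5
obs B: pose=(-8,-1,N) → sL=60/137, sR=12/25, mL=-3144/3425, mR=2394/3425
sensor matrix S = [[30, 6/5], [60/137, 12/25]]; det S = 9504/685
solve [mL_A; mL_B] = S·[w00; w01] and [mR_A; mR_B] = S·[w10; w11]:
  w00 = -1, w01 = -1, w10 = 1/2, w11 = 1

-1 -1 1/2 1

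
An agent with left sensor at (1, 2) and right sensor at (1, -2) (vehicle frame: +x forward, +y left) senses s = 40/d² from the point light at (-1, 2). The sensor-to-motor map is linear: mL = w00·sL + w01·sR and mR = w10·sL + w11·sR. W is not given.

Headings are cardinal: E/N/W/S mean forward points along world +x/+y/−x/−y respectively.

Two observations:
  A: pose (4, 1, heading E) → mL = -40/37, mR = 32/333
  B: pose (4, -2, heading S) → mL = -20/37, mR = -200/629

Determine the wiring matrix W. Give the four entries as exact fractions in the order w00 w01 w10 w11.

-1 0 1/2 -1/2

obs A: pose=(4,1,E) → sL=40/37, sR=8/9, mL=-40/37, mR=32/333
obs B: pose=(4,-2,S) → sL=20/37, sR=20/17, mL=-20/37, mR=-200/629
sensor matrix S = [[40/37, 8/9], [20/37, 20/17]]; det S = 4480/5661
solve [mL_A; mL_B] = S·[w00; w01] and [mR_A; mR_B] = S·[w10; w11]:
  w00 = -1, w01 = 0, w10 = 1/2, w11 = -1/2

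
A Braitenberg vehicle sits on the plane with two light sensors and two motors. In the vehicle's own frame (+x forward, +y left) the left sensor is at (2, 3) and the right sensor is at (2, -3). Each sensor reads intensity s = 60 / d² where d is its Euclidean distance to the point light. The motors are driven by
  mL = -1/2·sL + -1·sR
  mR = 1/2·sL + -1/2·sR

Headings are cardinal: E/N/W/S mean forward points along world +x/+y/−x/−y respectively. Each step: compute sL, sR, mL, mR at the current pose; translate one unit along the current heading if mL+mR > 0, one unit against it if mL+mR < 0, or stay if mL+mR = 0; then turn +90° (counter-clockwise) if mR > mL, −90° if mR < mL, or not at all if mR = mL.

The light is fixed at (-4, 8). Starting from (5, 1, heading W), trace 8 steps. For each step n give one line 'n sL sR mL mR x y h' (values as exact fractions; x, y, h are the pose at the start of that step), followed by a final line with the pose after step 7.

0 60/149 12/13 -2178/1937 -504/1937 5 1 W
1 6/25 6/13 -189/325 -36/325 6 1 S
2 20/51 4/15 -118/255 16/255 6 2 E
3 15/13 3/8 -99/104 81/208 5 2 N
4 60/149 12/13 -2178/1937 -504/1937 5 1 W
5 6/25 6/13 -189/325 -36/325 6 1 S
6 20/51 4/15 -118/255 16/255 6 2 E
7 15/13 3/8 -99/104 81/208 5 2 N
final 5 1 W

n=0: pose=(5,1,W); sL=60/149, sR=12/13; mL=-2178/1937, mR=-504/1937; mL+mR=-18/13 → advance -1; mR−mL=1674/1937 → turn +1·90°
n=1: pose=(6,1,S); sL=6/25, sR=6/13; mL=-189/325, mR=-36/325; mL+mR=-9/13 → advance -1; mR−mL=153/325 → turn +1·90°
n=2: pose=(6,2,E); sL=20/51, sR=4/15; mL=-118/255, mR=16/255; mL+mR=-2/5 → advance -1; mR−mL=134/255 → turn +1·90°
n=3: pose=(5,2,N); sL=15/13, sR=3/8; mL=-99/104, mR=81/208; mL+mR=-9/16 → advance -1; mR−mL=279/208 → turn +1·90°
n=4: pose=(5,1,W); sL=60/149, sR=12/13; mL=-2178/1937, mR=-504/1937; mL+mR=-18/13 → advance -1; mR−mL=1674/1937 → turn +1·90°
n=5: pose=(6,1,S); sL=6/25, sR=6/13; mL=-189/325, mR=-36/325; mL+mR=-9/13 → advance -1; mR−mL=153/325 → turn +1·90°
n=6: pose=(6,2,E); sL=20/51, sR=4/15; mL=-118/255, mR=16/255; mL+mR=-2/5 → advance -1; mR−mL=134/255 → turn +1·90°
n=7: pose=(5,2,N); sL=15/13, sR=3/8; mL=-99/104, mR=81/208; mL+mR=-9/16 → advance -1; mR−mL=279/208 → turn +1·90°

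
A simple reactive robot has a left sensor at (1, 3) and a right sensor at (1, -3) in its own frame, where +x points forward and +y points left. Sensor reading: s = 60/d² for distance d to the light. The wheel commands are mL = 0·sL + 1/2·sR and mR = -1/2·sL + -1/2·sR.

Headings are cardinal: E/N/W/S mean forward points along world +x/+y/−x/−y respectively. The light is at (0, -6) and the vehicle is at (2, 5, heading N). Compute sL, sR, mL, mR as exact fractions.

left sensor world pos  = (-1, 6); dL² = 145
right sensor world pos = (5, 6); dR² = 169
sL = 60/145 = 12/29
sR = 60/169 = 60/169
mL = 0·sL + 1/2·sR = 30/169
mR = -1/2·sL + -1/2·sR = -1884/4901

12/29 60/169 30/169 -1884/4901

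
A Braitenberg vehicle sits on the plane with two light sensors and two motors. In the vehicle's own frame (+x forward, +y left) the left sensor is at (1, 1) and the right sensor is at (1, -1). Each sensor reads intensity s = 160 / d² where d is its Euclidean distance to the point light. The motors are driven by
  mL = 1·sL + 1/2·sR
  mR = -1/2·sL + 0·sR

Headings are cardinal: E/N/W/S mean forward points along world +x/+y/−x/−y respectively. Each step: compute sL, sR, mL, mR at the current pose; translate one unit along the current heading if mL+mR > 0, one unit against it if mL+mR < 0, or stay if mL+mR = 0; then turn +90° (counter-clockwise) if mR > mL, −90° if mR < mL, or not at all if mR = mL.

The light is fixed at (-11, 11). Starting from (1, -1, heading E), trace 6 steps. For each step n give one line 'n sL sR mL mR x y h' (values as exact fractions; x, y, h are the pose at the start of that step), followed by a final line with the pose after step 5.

n=0: pose=(1,-1,E); sL=16/29, sR=80/169; mL=3864/4901, mR=-8/29; mL+mR=2512/4901 → advance +1; mR−mL=-5216/4901 → turn -1·90°
n=1: pose=(2,-1,S); sL=32/73, sR=160/313; mL=15856/22849, mR=-16/73; mL+mR=10848/22849 → advance +1; mR−mL=-20864/22849 → turn -1·90°
n=2: pose=(2,-2,W); sL=8/17, sR=5/9; mL=229/306, mR=-4/17; mL+mR=157/306 → advance +1; mR−mL=-301/306 → turn -1·90°
n=3: pose=(1,-2,N); sL=32/53, sR=160/313; mL=14256/16589, mR=-16/53; mL+mR=9248/16589 → advance +1; mR−mL=-19264/16589 → turn -1·90°
n=4: pose=(1,-1,E); sL=16/29, sR=80/169; mL=3864/4901, mR=-8/29; mL+mR=2512/4901 → advance +1; mR−mL=-5216/4901 → turn -1·90°
n=5: pose=(2,-1,S); sL=32/73, sR=160/313; mL=15856/22849, mR=-16/73; mL+mR=10848/22849 → advance +1; mR−mL=-20864/22849 → turn -1·90°

0 16/29 80/169 3864/4901 -8/29 1 -1 E
1 32/73 160/313 15856/22849 -16/73 2 -1 S
2 8/17 5/9 229/306 -4/17 2 -2 W
3 32/53 160/313 14256/16589 -16/53 1 -2 N
4 16/29 80/169 3864/4901 -8/29 1 -1 E
5 32/73 160/313 15856/22849 -16/73 2 -1 S
final 2 -2 W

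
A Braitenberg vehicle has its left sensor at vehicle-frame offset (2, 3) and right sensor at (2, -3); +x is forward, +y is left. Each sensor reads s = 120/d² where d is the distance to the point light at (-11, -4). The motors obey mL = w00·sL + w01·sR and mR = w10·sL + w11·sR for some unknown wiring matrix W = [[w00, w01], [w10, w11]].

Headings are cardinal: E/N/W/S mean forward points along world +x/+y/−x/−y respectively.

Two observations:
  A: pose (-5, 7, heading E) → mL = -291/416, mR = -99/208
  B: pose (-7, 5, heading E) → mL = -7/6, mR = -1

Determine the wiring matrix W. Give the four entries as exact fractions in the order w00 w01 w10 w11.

-1/2 -1/2 1 -1

obs A: pose=(-5,7,E) → sL=6/13, sR=15/16, mL=-291/416, mR=-99/208
obs B: pose=(-7,5,E) → sL=2/3, sR=5/3, mL=-7/6, mR=-1
sensor matrix S = [[6/13, 15/16], [2/3, 5/3]]; det S = 15/104
solve [mL_A; mL_B] = S·[w00; w01] and [mR_A; mR_B] = S·[w10; w11]:
  w00 = -1/2, w01 = -1/2, w10 = 1, w11 = -1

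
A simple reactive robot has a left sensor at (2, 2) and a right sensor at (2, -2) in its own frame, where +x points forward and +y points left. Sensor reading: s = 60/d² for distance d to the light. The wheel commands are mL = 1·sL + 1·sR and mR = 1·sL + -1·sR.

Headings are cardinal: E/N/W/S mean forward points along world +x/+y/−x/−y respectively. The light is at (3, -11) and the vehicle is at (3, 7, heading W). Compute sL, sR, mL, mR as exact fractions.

3/13 15/101 498/1313 108/1313

left sensor world pos  = (1, 5); dL² = 260
right sensor world pos = (1, 9); dR² = 404
sL = 60/260 = 3/13
sR = 60/404 = 15/101
mL = 1·sL + 1·sR = 498/1313
mR = 1·sL + -1·sR = 108/1313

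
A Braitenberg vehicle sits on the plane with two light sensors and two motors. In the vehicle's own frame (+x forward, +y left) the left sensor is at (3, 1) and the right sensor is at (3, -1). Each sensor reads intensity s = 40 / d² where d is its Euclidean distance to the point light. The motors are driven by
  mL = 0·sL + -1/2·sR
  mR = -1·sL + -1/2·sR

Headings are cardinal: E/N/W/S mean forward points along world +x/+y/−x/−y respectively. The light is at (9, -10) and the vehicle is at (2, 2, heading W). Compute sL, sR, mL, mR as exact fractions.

40/221 40/269 -20/269 -15180/59449

left sensor world pos  = (-1, 1); dL² = 221
right sensor world pos = (-1, 3); dR² = 269
sL = 40/221 = 40/221
sR = 40/269 = 40/269
mL = 0·sL + -1/2·sR = -20/269
mR = -1·sL + -1/2·sR = -15180/59449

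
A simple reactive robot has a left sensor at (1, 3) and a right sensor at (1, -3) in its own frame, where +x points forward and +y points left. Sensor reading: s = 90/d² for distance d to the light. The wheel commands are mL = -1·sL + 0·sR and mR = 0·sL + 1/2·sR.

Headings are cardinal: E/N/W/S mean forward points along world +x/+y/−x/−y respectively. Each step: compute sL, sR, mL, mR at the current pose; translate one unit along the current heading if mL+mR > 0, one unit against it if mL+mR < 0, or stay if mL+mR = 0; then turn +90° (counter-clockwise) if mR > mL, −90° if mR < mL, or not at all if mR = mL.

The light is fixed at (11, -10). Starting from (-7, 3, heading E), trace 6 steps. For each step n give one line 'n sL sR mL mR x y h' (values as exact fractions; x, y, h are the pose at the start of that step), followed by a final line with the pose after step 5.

0 18/109 90/389 -18/109 45/389 -7 3 E
1 9/68 45/226 -9/68 45/452 -8 3 N
2 90/481 18/125 -90/481 9/125 -8 2 W
3 45/173 45/281 -45/173 45/562 -7 2 S
4 18/109 90/389 -18/109 45/389 -7 3 E
5 9/68 45/226 -9/68 45/452 -8 3 N
final -8 2 W

n=0: pose=(-7,3,E); sL=18/109, sR=90/389; mL=-18/109, mR=45/389; mL+mR=-2097/42401 → advance -1; mR−mL=11907/42401 → turn +1·90°
n=1: pose=(-8,3,N); sL=9/68, sR=45/226; mL=-9/68, mR=45/452; mL+mR=-63/1921 → advance -1; mR−mL=891/3842 → turn +1·90°
n=2: pose=(-8,2,W); sL=90/481, sR=18/125; mL=-90/481, mR=9/125; mL+mR=-6921/60125 → advance -1; mR−mL=15579/60125 → turn +1·90°
n=3: pose=(-7,2,S); sL=45/173, sR=45/281; mL=-45/173, mR=45/562; mL+mR=-17505/97226 → advance -1; mR−mL=33075/97226 → turn +1·90°
n=4: pose=(-7,3,E); sL=18/109, sR=90/389; mL=-18/109, mR=45/389; mL+mR=-2097/42401 → advance -1; mR−mL=11907/42401 → turn +1·90°
n=5: pose=(-8,3,N); sL=9/68, sR=45/226; mL=-9/68, mR=45/452; mL+mR=-63/1921 → advance -1; mR−mL=891/3842 → turn +1·90°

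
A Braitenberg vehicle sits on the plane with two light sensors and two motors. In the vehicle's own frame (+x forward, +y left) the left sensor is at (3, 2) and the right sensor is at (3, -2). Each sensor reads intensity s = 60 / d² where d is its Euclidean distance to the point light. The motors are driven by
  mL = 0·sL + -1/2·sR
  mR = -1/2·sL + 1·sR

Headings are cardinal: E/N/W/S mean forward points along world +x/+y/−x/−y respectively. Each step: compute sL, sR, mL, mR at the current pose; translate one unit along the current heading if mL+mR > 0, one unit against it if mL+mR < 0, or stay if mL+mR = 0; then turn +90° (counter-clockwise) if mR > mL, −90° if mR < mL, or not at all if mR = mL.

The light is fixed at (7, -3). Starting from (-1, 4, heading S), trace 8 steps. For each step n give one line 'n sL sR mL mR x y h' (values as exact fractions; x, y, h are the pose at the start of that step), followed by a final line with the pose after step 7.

0 15/13 15/29 -15/58 -45/754 -1 4 S
1 12/25 60/61 -30/61 1134/1525 -1 5 E
2 30/101 30/73 -15/73 1935/7373 0 5 N
3 60/149 60/221 -30/221 2310/32929 0 6 W
4 15/13 3/5 -3/10 3/130 1 6 S
5 20/51 60/73 -30/73 2330/3723 1 7 E
6 30/109 30/89 -15/89 1935/9701 2 7 N
7 12/29 60/233 -30/233 342/6757 2 8 W
final 3 8 S

n=0: pose=(-1,4,S); sL=15/13, sR=15/29; mL=-15/58, mR=-45/754; mL+mR=-120/377 → advance -1; mR−mL=75/377 → turn +1·90°
n=1: pose=(-1,5,E); sL=12/25, sR=60/61; mL=-30/61, mR=1134/1525; mL+mR=384/1525 → advance +1; mR−mL=1884/1525 → turn +1·90°
n=2: pose=(0,5,N); sL=30/101, sR=30/73; mL=-15/73, mR=1935/7373; mL+mR=420/7373 → advance +1; mR−mL=3450/7373 → turn +1·90°
n=3: pose=(0,6,W); sL=60/149, sR=60/221; mL=-30/221, mR=2310/32929; mL+mR=-2160/32929 → advance -1; mR−mL=6780/32929 → turn +1·90°
n=4: pose=(1,6,S); sL=15/13, sR=3/5; mL=-3/10, mR=3/130; mL+mR=-18/65 → advance -1; mR−mL=21/65 → turn +1·90°
n=5: pose=(1,7,E); sL=20/51, sR=60/73; mL=-30/73, mR=2330/3723; mL+mR=800/3723 → advance +1; mR−mL=3860/3723 → turn +1·90°
n=6: pose=(2,7,N); sL=30/109, sR=30/89; mL=-15/89, mR=1935/9701; mL+mR=300/9701 → advance +1; mR−mL=3570/9701 → turn +1·90°
n=7: pose=(2,8,W); sL=12/29, sR=60/233; mL=-30/233, mR=342/6757; mL+mR=-528/6757 → advance -1; mR−mL=1212/6757 → turn +1·90°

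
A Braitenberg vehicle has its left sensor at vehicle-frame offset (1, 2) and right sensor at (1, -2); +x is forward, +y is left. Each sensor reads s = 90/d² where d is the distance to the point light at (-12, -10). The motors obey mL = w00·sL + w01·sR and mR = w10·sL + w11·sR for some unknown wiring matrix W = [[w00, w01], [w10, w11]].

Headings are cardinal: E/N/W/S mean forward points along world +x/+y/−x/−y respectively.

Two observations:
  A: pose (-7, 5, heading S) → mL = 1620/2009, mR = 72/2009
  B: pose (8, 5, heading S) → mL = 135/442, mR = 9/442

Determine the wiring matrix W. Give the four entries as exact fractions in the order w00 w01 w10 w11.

obs A: pose=(-7,5,S) → sL=18/49, sR=18/41, mL=1620/2009, mR=72/2009
obs B: pose=(8,5,S) → sL=9/68, sR=9/52, mL=135/442, mR=9/442
sensor matrix S = [[18/49, 18/41], [9/68, 9/52]]; det S = 2430/443989
solve [mL_A; mL_B] = S·[w00; w01] and [mR_A; mR_B] = S·[w10; w11]:
  w00 = 1, w01 = 1, w10 = -1/2, w11 = 1/2

1 1 -1/2 1/2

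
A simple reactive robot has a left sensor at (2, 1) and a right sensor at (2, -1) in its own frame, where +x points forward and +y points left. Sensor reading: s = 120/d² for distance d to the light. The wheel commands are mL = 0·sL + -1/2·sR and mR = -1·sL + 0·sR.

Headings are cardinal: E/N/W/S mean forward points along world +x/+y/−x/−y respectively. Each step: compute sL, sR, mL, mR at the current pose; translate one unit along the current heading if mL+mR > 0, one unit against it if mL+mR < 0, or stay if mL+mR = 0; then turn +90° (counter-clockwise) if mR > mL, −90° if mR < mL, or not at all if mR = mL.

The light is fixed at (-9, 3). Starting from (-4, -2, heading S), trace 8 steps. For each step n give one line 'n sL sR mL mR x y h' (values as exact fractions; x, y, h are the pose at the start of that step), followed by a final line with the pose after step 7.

0 24/17 24/13 -12/13 -24/17 -4 -2 S
1 60/17 20/3 -10/3 -60/17 -4 -1 W
2 120/29 120/53 -60/53 -120/29 -3 -1 N
3 3/2 6/5 -3/5 -3/2 -3 -2 E
4 24/17 24/13 -12/13 -24/17 -4 -2 S
5 60/17 20/3 -10/3 -60/17 -4 -1 W
6 120/29 120/53 -60/53 -120/29 -3 -1 N
7 3/2 6/5 -3/5 -3/2 -3 -2 E
final -4 -2 S

n=0: pose=(-4,-2,S); sL=24/17, sR=24/13; mL=-12/13, mR=-24/17; mL+mR=-516/221 → advance -1; mR−mL=-108/221 → turn -1·90°
n=1: pose=(-4,-1,W); sL=60/17, sR=20/3; mL=-10/3, mR=-60/17; mL+mR=-350/51 → advance -1; mR−mL=-10/51 → turn -1·90°
n=2: pose=(-3,-1,N); sL=120/29, sR=120/53; mL=-60/53, mR=-120/29; mL+mR=-8100/1537 → advance -1; mR−mL=-4620/1537 → turn -1·90°
n=3: pose=(-3,-2,E); sL=3/2, sR=6/5; mL=-3/5, mR=-3/2; mL+mR=-21/10 → advance -1; mR−mL=-9/10 → turn -1·90°
n=4: pose=(-4,-2,S); sL=24/17, sR=24/13; mL=-12/13, mR=-24/17; mL+mR=-516/221 → advance -1; mR−mL=-108/221 → turn -1·90°
n=5: pose=(-4,-1,W); sL=60/17, sR=20/3; mL=-10/3, mR=-60/17; mL+mR=-350/51 → advance -1; mR−mL=-10/51 → turn -1·90°
n=6: pose=(-3,-1,N); sL=120/29, sR=120/53; mL=-60/53, mR=-120/29; mL+mR=-8100/1537 → advance -1; mR−mL=-4620/1537 → turn -1·90°
n=7: pose=(-3,-2,E); sL=3/2, sR=6/5; mL=-3/5, mR=-3/2; mL+mR=-21/10 → advance -1; mR−mL=-9/10 → turn -1·90°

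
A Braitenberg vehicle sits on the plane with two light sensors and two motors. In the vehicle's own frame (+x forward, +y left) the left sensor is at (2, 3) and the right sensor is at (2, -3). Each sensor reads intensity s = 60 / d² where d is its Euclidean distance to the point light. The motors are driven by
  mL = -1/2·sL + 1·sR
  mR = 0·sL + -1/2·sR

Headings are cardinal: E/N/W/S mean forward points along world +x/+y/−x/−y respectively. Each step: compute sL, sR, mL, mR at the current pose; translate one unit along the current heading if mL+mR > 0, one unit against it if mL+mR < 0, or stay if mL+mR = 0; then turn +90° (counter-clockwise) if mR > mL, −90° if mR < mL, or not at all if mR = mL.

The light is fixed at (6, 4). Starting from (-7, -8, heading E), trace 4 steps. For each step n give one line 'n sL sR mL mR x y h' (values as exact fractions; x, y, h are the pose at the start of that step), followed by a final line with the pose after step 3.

n=0: pose=(-7,-8,E); sL=30/101, sR=30/173; mL=435/17473, mR=-15/173; mL+mR=-1080/17473 → advance -1; mR−mL=-1950/17473 → turn -1·90°
n=1: pose=(-8,-8,S); sL=60/317, sR=12/97; mL=894/30749, mR=-6/97; mL+mR=-1008/30749 → advance -1; mR−mL=-2796/30749 → turn -1·90°
n=2: pose=(-8,-7,W); sL=15/113, sR=3/16; mL=219/1808, mR=-3/32; mL+mR=99/3616 → advance +1; mR−mL=-777/3616 → turn -1·90°
n=3: pose=(-9,-7,N); sL=4/27, sR=4/15; mL=26/135, mR=-2/15; mL+mR=8/135 → advance +1; mR−mL=-44/135 → turn -1·90°

0 30/101 30/173 435/17473 -15/173 -7 -8 E
1 60/317 12/97 894/30749 -6/97 -8 -8 S
2 15/113 3/16 219/1808 -3/32 -8 -7 W
3 4/27 4/15 26/135 -2/15 -9 -7 N
final -9 -6 E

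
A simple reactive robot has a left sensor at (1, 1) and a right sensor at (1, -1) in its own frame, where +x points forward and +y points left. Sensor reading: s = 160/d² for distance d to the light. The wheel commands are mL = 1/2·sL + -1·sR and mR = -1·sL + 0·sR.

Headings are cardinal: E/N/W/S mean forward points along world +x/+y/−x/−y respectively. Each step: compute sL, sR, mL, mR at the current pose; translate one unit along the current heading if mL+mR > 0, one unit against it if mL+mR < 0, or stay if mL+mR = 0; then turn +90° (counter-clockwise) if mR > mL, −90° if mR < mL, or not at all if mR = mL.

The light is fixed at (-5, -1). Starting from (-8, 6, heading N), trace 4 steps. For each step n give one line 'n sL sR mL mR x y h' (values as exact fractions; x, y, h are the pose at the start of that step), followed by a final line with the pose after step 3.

0 2 40/17 -23/17 -2 -8 6 N
1 160/53 160/29 -6160/1537 -160/53 -8 5 E
2 80/37 80/29 -1800/1073 -80/37 -9 5 N
3 32/9 32/5 -208/45 -32/9 -9 4 E
final -10 4 N

n=0: pose=(-8,6,N); sL=2, sR=40/17; mL=-23/17, mR=-2; mL+mR=-57/17 → advance -1; mR−mL=-11/17 → turn -1·90°
n=1: pose=(-8,5,E); sL=160/53, sR=160/29; mL=-6160/1537, mR=-160/53; mL+mR=-10800/1537 → advance -1; mR−mL=1520/1537 → turn +1·90°
n=2: pose=(-9,5,N); sL=80/37, sR=80/29; mL=-1800/1073, mR=-80/37; mL+mR=-4120/1073 → advance -1; mR−mL=-520/1073 → turn -1·90°
n=3: pose=(-9,4,E); sL=32/9, sR=32/5; mL=-208/45, mR=-32/9; mL+mR=-368/45 → advance -1; mR−mL=16/15 → turn +1·90°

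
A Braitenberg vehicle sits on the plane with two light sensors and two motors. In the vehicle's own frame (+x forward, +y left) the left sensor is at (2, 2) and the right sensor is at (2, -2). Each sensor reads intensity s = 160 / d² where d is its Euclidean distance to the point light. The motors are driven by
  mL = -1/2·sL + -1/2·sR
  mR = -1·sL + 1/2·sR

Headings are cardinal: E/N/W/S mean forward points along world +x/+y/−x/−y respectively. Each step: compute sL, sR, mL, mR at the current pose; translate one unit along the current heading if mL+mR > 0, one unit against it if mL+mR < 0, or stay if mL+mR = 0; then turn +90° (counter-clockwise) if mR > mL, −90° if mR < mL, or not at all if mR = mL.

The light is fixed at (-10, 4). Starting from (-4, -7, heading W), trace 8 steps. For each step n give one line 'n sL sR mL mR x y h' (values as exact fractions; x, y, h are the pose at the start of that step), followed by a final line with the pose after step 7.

n=0: pose=(-4,-7,W); sL=32/37, sR=160/97; mL=-4512/3589, mR=-144/3589; mL+mR=-48/37 → advance -1; mR−mL=4368/3589 → turn +1·90°
n=1: pose=(-3,-7,S); sL=16/25, sR=80/97; mL=-1776/2425, mR=-552/2425; mL+mR=-24/25 → advance -1; mR−mL=1224/2425 → turn +1·90°
n=2: pose=(-3,-6,E); sL=32/29, sR=32/45; mL=-1184/1305, mR=-976/1305; mL+mR=-48/29 → advance -1; mR−mL=208/1305 → turn +1·90°
n=3: pose=(-4,-6,N); sL=2, sR=5/4; mL=-13/8, mR=-11/8; mL+mR=-3 → advance -1; mR−mL=1/4 → turn +1·90°
n=4: pose=(-4,-7,W); sL=32/37, sR=160/97; mL=-4512/3589, mR=-144/3589; mL+mR=-48/37 → advance -1; mR−mL=4368/3589 → turn +1·90°
n=5: pose=(-3,-7,S); sL=16/25, sR=80/97; mL=-1776/2425, mR=-552/2425; mL+mR=-24/25 → advance -1; mR−mL=1224/2425 → turn +1·90°
n=6: pose=(-3,-6,E); sL=32/29, sR=32/45; mL=-1184/1305, mR=-976/1305; mL+mR=-48/29 → advance -1; mR−mL=208/1305 → turn +1·90°
n=7: pose=(-4,-6,N); sL=2, sR=5/4; mL=-13/8, mR=-11/8; mL+mR=-3 → advance -1; mR−mL=1/4 → turn +1·90°

0 32/37 160/97 -4512/3589 -144/3589 -4 -7 W
1 16/25 80/97 -1776/2425 -552/2425 -3 -7 S
2 32/29 32/45 -1184/1305 -976/1305 -3 -6 E
3 2 5/4 -13/8 -11/8 -4 -6 N
4 32/37 160/97 -4512/3589 -144/3589 -4 -7 W
5 16/25 80/97 -1776/2425 -552/2425 -3 -7 S
6 32/29 32/45 -1184/1305 -976/1305 -3 -6 E
7 2 5/4 -13/8 -11/8 -4 -6 N
final -4 -7 W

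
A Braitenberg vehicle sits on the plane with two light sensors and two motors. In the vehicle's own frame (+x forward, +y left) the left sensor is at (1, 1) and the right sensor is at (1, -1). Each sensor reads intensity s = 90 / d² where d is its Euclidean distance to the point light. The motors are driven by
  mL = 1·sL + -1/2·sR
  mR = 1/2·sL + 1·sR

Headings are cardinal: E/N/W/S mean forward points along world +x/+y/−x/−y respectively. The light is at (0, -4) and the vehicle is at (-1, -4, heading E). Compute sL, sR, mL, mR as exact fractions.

90 90 45 135

left sensor world pos  = (0, -3); dL² = 1
right sensor world pos = (0, -5); dR² = 1
sL = 90/1 = 90
sR = 90/1 = 90
mL = 1·sL + -1/2·sR = 45
mR = 1/2·sL + 1·sR = 135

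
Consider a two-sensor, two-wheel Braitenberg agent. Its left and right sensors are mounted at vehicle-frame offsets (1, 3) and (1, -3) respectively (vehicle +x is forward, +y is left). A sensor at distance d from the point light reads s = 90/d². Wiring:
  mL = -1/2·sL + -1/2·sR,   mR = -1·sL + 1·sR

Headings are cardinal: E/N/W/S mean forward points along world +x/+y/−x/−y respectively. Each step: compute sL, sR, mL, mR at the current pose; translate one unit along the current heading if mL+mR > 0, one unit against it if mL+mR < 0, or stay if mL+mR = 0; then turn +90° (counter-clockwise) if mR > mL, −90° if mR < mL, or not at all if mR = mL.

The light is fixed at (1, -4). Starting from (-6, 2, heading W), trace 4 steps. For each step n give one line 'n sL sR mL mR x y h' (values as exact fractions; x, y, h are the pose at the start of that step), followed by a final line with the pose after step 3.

n=0: pose=(-6,2,W); sL=90/73, sR=18/29; mL=-1962/2117, mR=-1296/2117; mL+mR=-3258/2117 → advance -1; mR−mL=666/2117 → turn +1·90°
n=1: pose=(-5,2,S); sL=45/17, sR=45/53; mL=-1575/901, mR=-1620/901; mL+mR=-3195/901 → advance -1; mR−mL=-45/901 → turn -1·90°
n=2: pose=(-5,3,W); sL=18/13, sR=90/149; mL=-1926/1937, mR=-1512/1937; mL+mR=-3438/1937 → advance -1; mR−mL=414/1937 → turn +1·90°
n=3: pose=(-4,3,S); sL=9/4, sR=9/10; mL=-63/40, mR=-27/20; mL+mR=-117/40 → advance -1; mR−mL=9/40 → turn +1·90°

0 90/73 18/29 -1962/2117 -1296/2117 -6 2 W
1 45/17 45/53 -1575/901 -1620/901 -5 2 S
2 18/13 90/149 -1926/1937 -1512/1937 -5 3 W
3 9/4 9/10 -63/40 -27/20 -4 3 S
final -4 4 E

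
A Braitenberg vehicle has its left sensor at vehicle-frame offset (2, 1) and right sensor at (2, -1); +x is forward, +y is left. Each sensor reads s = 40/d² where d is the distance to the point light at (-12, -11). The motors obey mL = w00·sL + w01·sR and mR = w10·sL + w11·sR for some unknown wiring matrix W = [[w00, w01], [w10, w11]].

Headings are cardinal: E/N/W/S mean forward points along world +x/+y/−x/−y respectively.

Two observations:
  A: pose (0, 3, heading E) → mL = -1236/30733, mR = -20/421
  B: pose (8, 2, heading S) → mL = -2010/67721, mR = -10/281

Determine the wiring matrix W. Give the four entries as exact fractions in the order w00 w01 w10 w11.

obs A: pose=(0,3,E) → sL=40/421, sR=8/73, mL=-1236/30733, mR=-20/421
obs B: pose=(8,2,S) → sL=20/281, sR=20/241, mL=-2010/67721, mR=-10/281
sensor matrix S = [[40/421, 8/73], [20/281, 20/241]]; det S = 176640/2081269493
solve [mL_A; mL_B] = S·[w00; w01] and [mR_A; mR_B] = S·[w10; w11]:
  w00 = -1, w01 = 1/2, w10 = -1/2, w11 = 0

-1 1/2 -1/2 0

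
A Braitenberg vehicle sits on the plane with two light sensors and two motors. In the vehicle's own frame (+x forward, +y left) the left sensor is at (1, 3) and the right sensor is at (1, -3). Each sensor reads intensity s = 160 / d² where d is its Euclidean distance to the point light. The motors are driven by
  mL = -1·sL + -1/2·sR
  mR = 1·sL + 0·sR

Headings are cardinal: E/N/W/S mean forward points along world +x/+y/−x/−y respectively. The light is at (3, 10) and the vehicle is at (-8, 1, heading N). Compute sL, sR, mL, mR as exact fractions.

left sensor world pos  = (-11, 2); dL² = 260
right sensor world pos = (-5, 2); dR² = 128
sL = 160/260 = 8/13
sR = 160/128 = 5/4
mL = -1·sL + -1/2·sR = -129/104
mR = 1·sL + 0·sR = 8/13

8/13 5/4 -129/104 8/13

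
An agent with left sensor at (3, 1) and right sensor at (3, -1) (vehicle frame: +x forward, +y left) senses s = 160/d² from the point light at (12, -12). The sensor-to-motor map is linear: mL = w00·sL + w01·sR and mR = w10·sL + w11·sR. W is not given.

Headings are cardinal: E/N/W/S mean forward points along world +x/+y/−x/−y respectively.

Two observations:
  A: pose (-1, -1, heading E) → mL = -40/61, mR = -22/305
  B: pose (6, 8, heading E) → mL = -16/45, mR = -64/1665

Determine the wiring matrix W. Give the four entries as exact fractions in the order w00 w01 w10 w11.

obs A: pose=(-1,-1,E) → sL=40/61, sR=4/5, mL=-40/61, mR=-22/305
obs B: pose=(6,8,E) → sL=16/45, sR=16/37, mL=-16/45, mR=-64/1665
sensor matrix S = [[40/61, 4/5], [16/45, 16/37]]; det S = -448/507825
solve [mL_A; mL_B] = S·[w00; w01] and [mR_A; mR_B] = S·[w10; w11]:
  w00 = -1, w01 = 0, w10 = 1/2, w11 = -1/2

-1 0 1/2 -1/2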